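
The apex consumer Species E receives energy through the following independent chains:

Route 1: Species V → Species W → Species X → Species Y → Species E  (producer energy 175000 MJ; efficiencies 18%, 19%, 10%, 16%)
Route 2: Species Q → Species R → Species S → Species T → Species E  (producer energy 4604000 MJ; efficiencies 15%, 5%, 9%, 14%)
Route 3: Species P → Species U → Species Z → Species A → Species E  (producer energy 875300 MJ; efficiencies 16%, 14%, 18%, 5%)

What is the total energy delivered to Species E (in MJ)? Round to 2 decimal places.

Route 1: 175000 × 0.18 × 0.19 × 0.1 × 0.16 = 95.76 MJ
Route 2: 4604000 × 0.15 × 0.05 × 0.09 × 0.14 = 435.078 MJ
Route 3: 875300 × 0.16 × 0.14 × 0.18 × 0.05 = 176.46048 MJ
Total at Species E: 95.76 + 435.078 + 176.46048 = 707.29848 MJ

707.30 MJ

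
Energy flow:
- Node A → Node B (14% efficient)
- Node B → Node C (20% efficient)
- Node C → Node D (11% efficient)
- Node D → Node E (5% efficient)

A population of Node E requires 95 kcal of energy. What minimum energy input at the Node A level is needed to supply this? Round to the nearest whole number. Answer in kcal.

616883 kcal

Cumulative transfer efficiency: 0.14 × 0.2 × 0.11 × 0.05 = 0.000154
Node A energy = 95 / 0.000154 = 616883 kcal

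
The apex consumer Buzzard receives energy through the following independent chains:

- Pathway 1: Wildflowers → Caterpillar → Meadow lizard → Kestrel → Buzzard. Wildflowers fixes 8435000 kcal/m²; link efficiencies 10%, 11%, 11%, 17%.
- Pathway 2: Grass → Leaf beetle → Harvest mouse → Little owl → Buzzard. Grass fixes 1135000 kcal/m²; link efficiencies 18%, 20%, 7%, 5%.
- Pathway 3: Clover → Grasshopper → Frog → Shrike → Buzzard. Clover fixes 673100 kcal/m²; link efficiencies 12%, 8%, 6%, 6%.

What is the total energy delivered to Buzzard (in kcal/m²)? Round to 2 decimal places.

Pathway 1: 8435000 × 0.1 × 0.11 × 0.11 × 0.17 = 1735.0795 kcal/m²
Pathway 2: 1135000 × 0.18 × 0.2 × 0.07 × 0.05 = 143.01 kcal/m²
Pathway 3: 673100 × 0.12 × 0.08 × 0.06 × 0.06 = 23.262336 kcal/m²
Total at Buzzard: 1735.0795 + 143.01 + 23.262336 = 1901.351836 kcal/m²

1901.35 kcal/m²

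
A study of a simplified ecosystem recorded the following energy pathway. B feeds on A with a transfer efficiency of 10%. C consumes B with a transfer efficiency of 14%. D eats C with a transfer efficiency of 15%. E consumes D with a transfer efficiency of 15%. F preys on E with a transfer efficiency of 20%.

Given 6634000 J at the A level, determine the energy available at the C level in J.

B: 6634000 × 0.1 = 663400 J
C: 663400 × 0.14 = 92876 J

92876 J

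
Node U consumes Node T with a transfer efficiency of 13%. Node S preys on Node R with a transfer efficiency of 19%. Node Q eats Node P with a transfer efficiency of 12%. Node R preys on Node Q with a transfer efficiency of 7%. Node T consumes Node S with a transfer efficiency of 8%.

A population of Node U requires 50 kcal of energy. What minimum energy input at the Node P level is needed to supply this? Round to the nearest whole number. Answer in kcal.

Cumulative transfer efficiency: 0.12 × 0.07 × 0.19 × 0.08 × 0.13 = 0.0000165984
Node P energy = 50 / 0.0000165984 = 3012339 kcal

3012339 kcal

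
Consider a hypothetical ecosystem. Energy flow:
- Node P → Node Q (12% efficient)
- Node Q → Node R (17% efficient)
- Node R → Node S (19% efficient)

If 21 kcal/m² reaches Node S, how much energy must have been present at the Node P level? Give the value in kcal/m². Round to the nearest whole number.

Cumulative transfer efficiency: 0.12 × 0.17 × 0.19 = 0.003876
Node P energy = 21 / 0.003876 = 5418 kcal/m²

5418 kcal/m²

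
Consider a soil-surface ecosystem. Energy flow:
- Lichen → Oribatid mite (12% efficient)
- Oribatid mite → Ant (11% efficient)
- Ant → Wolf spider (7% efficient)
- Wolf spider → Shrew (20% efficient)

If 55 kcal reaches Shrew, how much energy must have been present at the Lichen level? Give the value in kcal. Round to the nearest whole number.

297619 kcal

Cumulative transfer efficiency: 0.12 × 0.11 × 0.07 × 0.2 = 0.0001848
Lichen energy = 55 / 0.0001848 = 297619 kcal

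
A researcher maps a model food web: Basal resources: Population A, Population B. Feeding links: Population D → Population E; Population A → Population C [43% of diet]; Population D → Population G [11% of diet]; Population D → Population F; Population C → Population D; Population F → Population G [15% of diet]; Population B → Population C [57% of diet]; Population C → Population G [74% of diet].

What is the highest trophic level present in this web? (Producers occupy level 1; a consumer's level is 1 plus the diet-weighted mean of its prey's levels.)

4

Population C: 1 + (0.57×1 + 0.43×1) = 2
Population D: 1 + 2 = 3
Population E: 1 + 3 = 4
Population F: 1 + 3 = 4
Population G: 1 + (0.15×4 + 0.11×3 + 0.74×2) = 3.41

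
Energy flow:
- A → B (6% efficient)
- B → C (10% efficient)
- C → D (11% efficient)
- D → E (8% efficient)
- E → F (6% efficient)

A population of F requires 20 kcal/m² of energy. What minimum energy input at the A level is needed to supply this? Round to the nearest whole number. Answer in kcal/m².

Cumulative transfer efficiency: 0.06 × 0.1 × 0.11 × 0.08 × 0.06 = 0.000003168
A energy = 20 / 0.000003168 = 6313131 kcal/m²

6313131 kcal/m²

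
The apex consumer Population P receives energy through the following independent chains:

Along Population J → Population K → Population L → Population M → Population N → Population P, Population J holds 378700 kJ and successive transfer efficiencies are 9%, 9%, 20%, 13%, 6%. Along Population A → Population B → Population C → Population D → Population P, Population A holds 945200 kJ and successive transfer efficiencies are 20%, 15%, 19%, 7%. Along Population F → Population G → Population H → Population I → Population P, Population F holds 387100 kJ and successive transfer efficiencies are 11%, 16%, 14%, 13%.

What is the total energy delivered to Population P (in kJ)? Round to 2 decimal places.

Via Population J: 378700 × 0.09 × 0.09 × 0.2 × 0.13 × 0.06 = 4.7852532 kJ
Via Population A: 945200 × 0.2 × 0.15 × 0.19 × 0.07 = 377.1348 kJ
Via Population F: 387100 × 0.11 × 0.16 × 0.14 × 0.13 = 123.995872 kJ
Total at Population P: 4.7852532 + 377.1348 + 123.995872 = 505.9159252 kJ

505.92 kJ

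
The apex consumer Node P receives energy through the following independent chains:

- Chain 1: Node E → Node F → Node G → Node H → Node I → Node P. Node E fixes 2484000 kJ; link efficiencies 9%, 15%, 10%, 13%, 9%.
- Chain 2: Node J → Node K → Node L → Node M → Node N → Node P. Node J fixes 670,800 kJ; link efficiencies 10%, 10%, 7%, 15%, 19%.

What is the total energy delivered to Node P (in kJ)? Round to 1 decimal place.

Chain 1: 2484000 × 0.09 × 0.15 × 0.1 × 0.13 × 0.09 = 39.23478 kJ
Chain 2: 670800 × 0.1 × 0.1 × 0.07 × 0.15 × 0.19 = 13.38246 kJ
Total at Node P: 39.23478 + 13.38246 = 52.61724 kJ

52.6 kJ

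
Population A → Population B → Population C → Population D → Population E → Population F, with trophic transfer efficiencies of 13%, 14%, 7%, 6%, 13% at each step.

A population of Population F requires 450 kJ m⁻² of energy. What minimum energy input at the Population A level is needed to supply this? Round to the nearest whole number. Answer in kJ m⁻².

Cumulative transfer efficiency: 0.13 × 0.14 × 0.07 × 0.06 × 0.13 = 0.0000099372
Population A energy = 450 / 0.0000099372 = 45284386 kJ m⁻²

45284386 kJ m⁻²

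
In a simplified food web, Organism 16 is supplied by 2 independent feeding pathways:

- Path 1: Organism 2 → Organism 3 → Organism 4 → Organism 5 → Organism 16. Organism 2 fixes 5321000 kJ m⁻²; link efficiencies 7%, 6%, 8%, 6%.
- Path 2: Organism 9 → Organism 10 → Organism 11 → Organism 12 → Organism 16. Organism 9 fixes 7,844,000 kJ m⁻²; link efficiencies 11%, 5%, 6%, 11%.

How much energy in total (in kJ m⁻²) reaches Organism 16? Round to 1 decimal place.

Path 1: 5321000 × 0.07 × 0.06 × 0.08 × 0.06 = 107.27136 kJ m⁻²
Path 2: 7844000 × 0.11 × 0.05 × 0.06 × 0.11 = 284.7372 kJ m⁻²
Total at Organism 16: 107.27136 + 284.7372 = 392.00856 kJ m⁻²

392.0 kJ m⁻²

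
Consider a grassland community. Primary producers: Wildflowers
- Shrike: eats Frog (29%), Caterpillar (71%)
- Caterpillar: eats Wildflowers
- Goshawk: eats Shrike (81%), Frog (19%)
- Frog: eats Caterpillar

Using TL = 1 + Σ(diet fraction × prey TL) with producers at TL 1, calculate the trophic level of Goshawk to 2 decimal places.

4.23

Caterpillar: 1 + 1 = 2
Frog: 1 + 2 = 3
Shrike: 1 + (0.29×3 + 0.71×2) = 3.29
Goshawk: 1 + (0.81×3.29 + 0.19×3) = 4.2349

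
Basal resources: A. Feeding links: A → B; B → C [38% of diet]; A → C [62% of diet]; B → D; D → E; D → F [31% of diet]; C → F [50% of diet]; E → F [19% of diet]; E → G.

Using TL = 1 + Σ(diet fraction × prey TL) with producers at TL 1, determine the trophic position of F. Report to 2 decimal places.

B: 1 + 1 = 2
C: 1 + (0.38×2 + 0.62×1) = 2.38
D: 1 + 2 = 3
E: 1 + 3 = 4
F: 1 + (0.31×3 + 0.5×2.38 + 0.19×4) = 3.88
G: 1 + 4 = 5

3.88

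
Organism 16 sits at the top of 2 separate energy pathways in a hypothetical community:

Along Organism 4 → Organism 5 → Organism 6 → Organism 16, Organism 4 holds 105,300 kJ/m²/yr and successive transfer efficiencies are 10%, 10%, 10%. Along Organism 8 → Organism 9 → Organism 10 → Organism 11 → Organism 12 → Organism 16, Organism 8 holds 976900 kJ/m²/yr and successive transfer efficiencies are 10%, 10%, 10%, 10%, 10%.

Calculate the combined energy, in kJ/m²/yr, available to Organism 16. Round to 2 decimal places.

115.07 kJ/m²/yr

Via Organism 4: 105300 × 0.1 × 0.1 × 0.1 = 105.3 kJ/m²/yr
Via Organism 8: 976900 × 0.1 × 0.1 × 0.1 × 0.1 × 0.1 = 9.769 kJ/m²/yr
Total at Organism 16: 105.3 + 9.769 = 115.069 kJ/m²/yr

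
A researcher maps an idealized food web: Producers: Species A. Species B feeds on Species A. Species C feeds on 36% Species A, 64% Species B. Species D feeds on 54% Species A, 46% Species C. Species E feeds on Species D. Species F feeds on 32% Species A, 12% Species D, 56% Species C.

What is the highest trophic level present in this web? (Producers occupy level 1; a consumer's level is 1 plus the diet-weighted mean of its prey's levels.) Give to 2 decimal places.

3.75

Species B: 1 + 1 = 2
Species C: 1 + (0.36×1 + 0.64×2) = 2.64
Species D: 1 + (0.54×1 + 0.46×2.64) = 2.7544
Species E: 1 + 2.7544 = 3.7544
Species F: 1 + (0.32×1 + 0.12×2.7544 + 0.56×2.64) = 3.128928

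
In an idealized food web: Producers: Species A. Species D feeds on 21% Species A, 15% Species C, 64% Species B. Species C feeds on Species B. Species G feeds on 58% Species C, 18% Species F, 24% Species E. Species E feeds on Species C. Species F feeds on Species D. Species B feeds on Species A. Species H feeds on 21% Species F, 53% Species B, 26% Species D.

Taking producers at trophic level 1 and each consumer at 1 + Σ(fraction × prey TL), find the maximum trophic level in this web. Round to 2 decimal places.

Species B: 1 + 1 = 2
Species C: 1 + 2 = 3
Species D: 1 + (0.21×1 + 0.15×3 + 0.64×2) = 2.94
Species E: 1 + 3 = 4
Species F: 1 + 2.94 = 3.94
Species G: 1 + (0.58×3 + 0.18×3.94 + 0.24×4) = 4.4092
Species H: 1 + (0.21×3.94 + 0.53×2 + 0.26×2.94) = 3.6518

4.41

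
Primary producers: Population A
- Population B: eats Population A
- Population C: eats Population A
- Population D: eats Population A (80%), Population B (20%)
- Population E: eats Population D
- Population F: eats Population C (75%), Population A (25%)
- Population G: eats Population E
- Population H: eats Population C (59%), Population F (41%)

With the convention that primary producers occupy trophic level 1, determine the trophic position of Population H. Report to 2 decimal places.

3.31

Population B: 1 + 1 = 2
Population C: 1 + 1 = 2
Population D: 1 + (0.8×1 + 0.2×2) = 2.2
Population E: 1 + 2.2 = 3.2
Population F: 1 + (0.75×2 + 0.25×1) = 2.75
Population G: 1 + 3.2 = 4.2
Population H: 1 + (0.59×2 + 0.41×2.75) = 3.3075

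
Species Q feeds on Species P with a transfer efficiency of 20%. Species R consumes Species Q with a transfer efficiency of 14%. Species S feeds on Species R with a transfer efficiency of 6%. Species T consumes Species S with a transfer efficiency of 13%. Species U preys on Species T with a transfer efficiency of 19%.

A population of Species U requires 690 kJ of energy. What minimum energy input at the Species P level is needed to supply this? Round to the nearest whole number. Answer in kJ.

16628109 kJ

Cumulative transfer efficiency: 0.2 × 0.14 × 0.06 × 0.13 × 0.19 = 0.000041496
Species P energy = 690 / 0.000041496 = 16628109 kJ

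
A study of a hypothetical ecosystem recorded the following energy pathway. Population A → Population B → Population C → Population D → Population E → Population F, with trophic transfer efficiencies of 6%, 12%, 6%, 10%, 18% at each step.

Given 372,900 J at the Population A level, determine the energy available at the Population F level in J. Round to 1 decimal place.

2.9 J

Population B: 372900 × 0.06 = 22374 J
Population C: 22374 × 0.12 = 2684.88 J
Population D: 2684.88 × 0.06 = 161.0928 J
Population E: 161.0928 × 0.1 = 16.10928 J
Population F: 16.10928 × 0.18 = 2.8996704 J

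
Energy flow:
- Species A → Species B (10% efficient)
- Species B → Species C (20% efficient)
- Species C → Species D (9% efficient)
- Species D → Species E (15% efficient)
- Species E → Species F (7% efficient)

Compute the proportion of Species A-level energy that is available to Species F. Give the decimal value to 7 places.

0.0000189

Product of link efficiencies: 0.1 × 0.2 × 0.09 × 0.15 × 0.07 = 0.0000189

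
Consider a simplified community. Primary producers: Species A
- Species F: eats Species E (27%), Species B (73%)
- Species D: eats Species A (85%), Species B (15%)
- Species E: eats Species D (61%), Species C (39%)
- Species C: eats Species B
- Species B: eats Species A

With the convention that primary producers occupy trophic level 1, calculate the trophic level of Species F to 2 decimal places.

3.40

Species B: 1 + 1 = 2
Species C: 1 + 2 = 3
Species D: 1 + (0.85×1 + 0.15×2) = 2.15
Species E: 1 + (0.61×2.15 + 0.39×3) = 3.4815
Species F: 1 + (0.27×3.4815 + 0.73×2) = 3.400005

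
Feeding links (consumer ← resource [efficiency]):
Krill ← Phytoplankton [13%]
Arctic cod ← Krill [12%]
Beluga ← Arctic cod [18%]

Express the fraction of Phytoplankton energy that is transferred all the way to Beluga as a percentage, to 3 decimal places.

Product of link efficiencies: 0.13 × 0.12 × 0.18 = 0.002808
As a percentage: 0.002808 × 100 = 0.281%

0.281%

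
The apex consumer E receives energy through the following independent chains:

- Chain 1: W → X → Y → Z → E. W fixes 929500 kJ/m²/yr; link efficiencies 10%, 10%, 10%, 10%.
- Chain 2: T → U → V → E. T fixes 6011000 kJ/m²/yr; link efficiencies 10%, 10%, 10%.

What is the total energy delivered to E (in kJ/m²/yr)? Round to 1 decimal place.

Chain 1: 929500 × 0.1 × 0.1 × 0.1 × 0.1 = 92.95 kJ/m²/yr
Chain 2: 6011000 × 0.1 × 0.1 × 0.1 = 6011 kJ/m²/yr
Total at E: 92.95 + 6011 = 6103.95 kJ/m²/yr

6104.0 kJ/m²/yr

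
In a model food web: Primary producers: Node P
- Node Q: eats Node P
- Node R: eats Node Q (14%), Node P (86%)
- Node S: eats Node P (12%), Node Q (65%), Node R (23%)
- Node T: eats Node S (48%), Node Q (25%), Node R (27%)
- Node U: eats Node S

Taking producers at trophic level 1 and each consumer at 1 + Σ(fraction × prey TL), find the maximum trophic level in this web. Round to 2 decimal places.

Node Q: 1 + 1 = 2
Node R: 1 + (0.14×2 + 0.86×1) = 2.14
Node S: 1 + (0.12×1 + 0.65×2 + 0.23×2.14) = 2.9122
Node T: 1 + (0.48×2.9122 + 0.25×2 + 0.27×2.14) = 3.475656
Node U: 1 + 2.9122 = 3.9122

3.91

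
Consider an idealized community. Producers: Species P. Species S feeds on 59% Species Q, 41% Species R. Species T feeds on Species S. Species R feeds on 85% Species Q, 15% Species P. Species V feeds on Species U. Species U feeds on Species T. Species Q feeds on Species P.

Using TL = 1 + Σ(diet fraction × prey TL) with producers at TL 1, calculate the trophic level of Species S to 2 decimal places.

3.35

Species Q: 1 + 1 = 2
Species R: 1 + (0.85×2 + 0.15×1) = 2.85
Species S: 1 + (0.59×2 + 0.41×2.85) = 3.3485
Species T: 1 + 3.3485 = 4.3485
Species U: 1 + 4.3485 = 5.3485
Species V: 1 + 5.3485 = 6.3485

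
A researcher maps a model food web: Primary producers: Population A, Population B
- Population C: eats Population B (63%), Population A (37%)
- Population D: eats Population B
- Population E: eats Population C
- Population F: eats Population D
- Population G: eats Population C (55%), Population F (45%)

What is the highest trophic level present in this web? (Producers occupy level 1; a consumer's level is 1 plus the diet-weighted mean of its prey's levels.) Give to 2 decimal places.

3.45

Population C: 1 + (0.63×1 + 0.37×1) = 2
Population D: 1 + 1 = 2
Population E: 1 + 2 = 3
Population F: 1 + 2 = 3
Population G: 1 + (0.55×2 + 0.45×3) = 3.45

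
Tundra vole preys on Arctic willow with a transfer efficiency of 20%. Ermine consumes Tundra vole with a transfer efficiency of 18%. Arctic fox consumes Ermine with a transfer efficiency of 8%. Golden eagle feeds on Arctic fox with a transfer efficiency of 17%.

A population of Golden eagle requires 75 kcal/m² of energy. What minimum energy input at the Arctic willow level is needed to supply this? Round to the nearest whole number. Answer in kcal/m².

153186 kcal/m²

Cumulative transfer efficiency: 0.2 × 0.18 × 0.08 × 0.17 = 0.0004896
Arctic willow energy = 75 / 0.0004896 = 153186 kcal/m²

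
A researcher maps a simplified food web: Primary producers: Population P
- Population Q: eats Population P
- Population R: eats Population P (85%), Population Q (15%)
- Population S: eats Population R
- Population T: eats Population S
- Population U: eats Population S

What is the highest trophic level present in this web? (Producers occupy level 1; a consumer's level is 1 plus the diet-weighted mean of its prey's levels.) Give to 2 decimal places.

Population Q: 1 + 1 = 2
Population R: 1 + (0.85×1 + 0.15×2) = 2.15
Population S: 1 + 2.15 = 3.15
Population T: 1 + 3.15 = 4.15
Population U: 1 + 3.15 = 4.15

4.15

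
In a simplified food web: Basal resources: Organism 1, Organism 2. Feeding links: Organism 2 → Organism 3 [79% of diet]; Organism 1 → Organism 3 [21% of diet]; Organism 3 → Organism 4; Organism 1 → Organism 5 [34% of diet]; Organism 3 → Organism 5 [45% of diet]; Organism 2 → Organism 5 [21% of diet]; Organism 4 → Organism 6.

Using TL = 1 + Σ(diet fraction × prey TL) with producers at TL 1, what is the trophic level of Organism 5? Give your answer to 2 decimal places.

Organism 3: 1 + (0.79×1 + 0.21×1) = 2
Organism 4: 1 + 2 = 3
Organism 5: 1 + (0.34×1 + 0.45×2 + 0.21×1) = 2.45
Organism 6: 1 + 3 = 4

2.45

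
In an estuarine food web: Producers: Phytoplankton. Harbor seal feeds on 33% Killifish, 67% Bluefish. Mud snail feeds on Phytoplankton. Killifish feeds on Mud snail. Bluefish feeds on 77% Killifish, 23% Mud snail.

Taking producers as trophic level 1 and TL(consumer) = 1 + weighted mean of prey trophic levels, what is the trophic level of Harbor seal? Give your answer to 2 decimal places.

4.52

Mud snail: 1 + 1 = 2
Killifish: 1 + 2 = 3
Bluefish: 1 + (0.77×3 + 0.23×2) = 3.77
Harbor seal: 1 + (0.33×3 + 0.67×3.77) = 4.5159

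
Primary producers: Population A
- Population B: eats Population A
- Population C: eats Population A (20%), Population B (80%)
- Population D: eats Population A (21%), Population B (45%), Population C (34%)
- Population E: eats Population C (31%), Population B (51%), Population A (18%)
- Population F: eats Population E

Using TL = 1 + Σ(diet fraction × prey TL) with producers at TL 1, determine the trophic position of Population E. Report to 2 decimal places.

3.07

Population B: 1 + 1 = 2
Population C: 1 + (0.2×1 + 0.8×2) = 2.8
Population D: 1 + (0.21×1 + 0.45×2 + 0.34×2.8) = 3.062
Population E: 1 + (0.31×2.8 + 0.51×2 + 0.18×1) = 3.068
Population F: 1 + 3.068 = 4.068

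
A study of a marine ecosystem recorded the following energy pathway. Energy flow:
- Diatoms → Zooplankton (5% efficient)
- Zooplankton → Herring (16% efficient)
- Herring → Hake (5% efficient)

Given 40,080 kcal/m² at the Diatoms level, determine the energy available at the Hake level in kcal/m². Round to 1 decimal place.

Zooplankton: 40080 × 0.05 = 2004 kcal/m²
Herring: 2004 × 0.16 = 320.64 kcal/m²
Hake: 320.64 × 0.05 = 16.032 kcal/m²

16.0 kcal/m²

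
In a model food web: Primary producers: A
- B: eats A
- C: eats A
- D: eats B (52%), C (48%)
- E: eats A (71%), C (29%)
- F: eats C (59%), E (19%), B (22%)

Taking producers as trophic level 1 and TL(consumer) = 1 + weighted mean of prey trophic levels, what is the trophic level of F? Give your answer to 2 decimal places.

3.06

B: 1 + 1 = 2
C: 1 + 1 = 2
D: 1 + (0.52×2 + 0.48×2) = 3
E: 1 + (0.71×1 + 0.29×2) = 2.29
F: 1 + (0.59×2 + 0.19×2.29 + 0.22×2) = 3.0551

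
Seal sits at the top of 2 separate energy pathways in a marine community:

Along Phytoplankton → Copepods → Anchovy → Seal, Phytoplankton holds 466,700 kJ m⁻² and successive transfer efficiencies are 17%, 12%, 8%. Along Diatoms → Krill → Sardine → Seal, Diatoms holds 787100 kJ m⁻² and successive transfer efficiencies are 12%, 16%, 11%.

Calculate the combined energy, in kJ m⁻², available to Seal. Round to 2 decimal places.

2424.01 kJ m⁻²

Via Phytoplankton: 466700 × 0.17 × 0.12 × 0.08 = 761.6544 kJ m⁻²
Via Diatoms: 787100 × 0.12 × 0.16 × 0.11 = 1662.3552 kJ m⁻²
Total at Seal: 761.6544 + 1662.3552 = 2424.0096 kJ m⁻²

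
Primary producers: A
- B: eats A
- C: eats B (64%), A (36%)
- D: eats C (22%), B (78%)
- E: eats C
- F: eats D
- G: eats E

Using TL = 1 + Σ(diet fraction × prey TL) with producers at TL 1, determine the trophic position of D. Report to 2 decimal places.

3.14

B: 1 + 1 = 2
C: 1 + (0.64×2 + 0.36×1) = 2.64
D: 1 + (0.22×2.64 + 0.78×2) = 3.1408
E: 1 + 2.64 = 3.64
F: 1 + 3.1408 = 4.1408
G: 1 + 3.64 = 4.64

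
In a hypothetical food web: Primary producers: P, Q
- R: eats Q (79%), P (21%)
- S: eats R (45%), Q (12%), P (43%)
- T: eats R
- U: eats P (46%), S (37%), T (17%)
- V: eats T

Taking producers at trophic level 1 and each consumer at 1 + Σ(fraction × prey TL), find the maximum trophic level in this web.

4

R: 1 + (0.79×1 + 0.21×1) = 2
S: 1 + (0.45×2 + 0.12×1 + 0.43×1) = 2.45
T: 1 + 2 = 3
U: 1 + (0.46×1 + 0.37×2.45 + 0.17×3) = 2.8765
V: 1 + 3 = 4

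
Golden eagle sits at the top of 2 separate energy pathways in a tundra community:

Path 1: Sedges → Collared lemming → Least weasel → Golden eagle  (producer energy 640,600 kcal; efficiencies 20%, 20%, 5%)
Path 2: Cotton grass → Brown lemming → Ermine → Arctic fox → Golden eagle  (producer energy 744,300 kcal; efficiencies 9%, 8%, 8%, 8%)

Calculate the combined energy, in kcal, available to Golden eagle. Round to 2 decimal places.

Path 1: 640600 × 0.2 × 0.2 × 0.05 = 1281.2 kcal
Path 2: 744300 × 0.09 × 0.08 × 0.08 × 0.08 = 34.297344 kcal
Total at Golden eagle: 1281.2 + 34.297344 = 1315.497344 kcal

1315.50 kcal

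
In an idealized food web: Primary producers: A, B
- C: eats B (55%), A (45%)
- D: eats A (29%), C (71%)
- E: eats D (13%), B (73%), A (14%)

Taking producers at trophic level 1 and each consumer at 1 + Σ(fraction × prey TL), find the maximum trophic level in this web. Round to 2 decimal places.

2.71

C: 1 + (0.55×1 + 0.45×1) = 2
D: 1 + (0.29×1 + 0.71×2) = 2.71
E: 1 + (0.13×2.71 + 0.73×1 + 0.14×1) = 2.2223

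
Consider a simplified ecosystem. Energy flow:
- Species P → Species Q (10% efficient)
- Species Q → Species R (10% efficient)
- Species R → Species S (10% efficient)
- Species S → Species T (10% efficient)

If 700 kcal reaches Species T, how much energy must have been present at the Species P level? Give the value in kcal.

7000000 kcal

Cumulative transfer efficiency: 0.1 × 0.1 × 0.1 × 0.1 = 0.0001
Species P energy = 700 / 0.0001 = 7000000 kcal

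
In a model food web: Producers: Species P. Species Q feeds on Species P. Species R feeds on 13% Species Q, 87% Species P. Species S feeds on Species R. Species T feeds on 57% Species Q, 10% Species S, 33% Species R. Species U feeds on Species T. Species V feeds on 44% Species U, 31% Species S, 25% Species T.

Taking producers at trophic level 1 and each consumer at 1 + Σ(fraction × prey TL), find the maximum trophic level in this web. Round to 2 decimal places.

4.59

Species Q: 1 + 1 = 2
Species R: 1 + (0.13×2 + 0.87×1) = 2.13
Species S: 1 + 2.13 = 3.13
Species T: 1 + (0.57×2 + 0.1×3.13 + 0.33×2.13) = 3.1559
Species U: 1 + 3.1559 = 4.1559
Species V: 1 + (0.44×4.1559 + 0.31×3.13 + 0.25×3.1559) = 4.587871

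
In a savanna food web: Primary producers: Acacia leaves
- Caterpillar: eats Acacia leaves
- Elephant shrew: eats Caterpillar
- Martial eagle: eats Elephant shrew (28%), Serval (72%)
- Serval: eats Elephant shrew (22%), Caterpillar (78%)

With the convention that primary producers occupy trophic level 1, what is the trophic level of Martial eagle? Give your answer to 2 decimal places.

4.16

Caterpillar: 1 + 1 = 2
Elephant shrew: 1 + 2 = 3
Serval: 1 + (0.22×3 + 0.78×2) = 3.22
Martial eagle: 1 + (0.28×3 + 0.72×3.22) = 4.1584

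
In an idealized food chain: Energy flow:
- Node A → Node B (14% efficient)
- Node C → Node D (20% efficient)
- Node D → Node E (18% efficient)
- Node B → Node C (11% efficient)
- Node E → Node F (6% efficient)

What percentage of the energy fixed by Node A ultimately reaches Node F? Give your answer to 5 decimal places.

Product of link efficiencies: 0.14 × 0.11 × 0.2 × 0.18 × 0.06 = 0.000033264
As a percentage: 0.000033264 × 100 = 0.00333%

0.00333%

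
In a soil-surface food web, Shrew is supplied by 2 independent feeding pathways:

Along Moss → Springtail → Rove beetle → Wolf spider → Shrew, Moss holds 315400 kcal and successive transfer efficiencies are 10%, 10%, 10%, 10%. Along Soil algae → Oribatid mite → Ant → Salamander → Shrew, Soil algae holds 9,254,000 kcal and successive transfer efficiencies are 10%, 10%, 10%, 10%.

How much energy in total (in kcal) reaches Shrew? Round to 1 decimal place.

956.9 kcal

Via Moss: 315400 × 0.1 × 0.1 × 0.1 × 0.1 = 31.54 kcal
Via Soil algae: 9254000 × 0.1 × 0.1 × 0.1 × 0.1 = 925.4 kcal
Total at Shrew: 31.54 + 925.4 = 956.94 kcal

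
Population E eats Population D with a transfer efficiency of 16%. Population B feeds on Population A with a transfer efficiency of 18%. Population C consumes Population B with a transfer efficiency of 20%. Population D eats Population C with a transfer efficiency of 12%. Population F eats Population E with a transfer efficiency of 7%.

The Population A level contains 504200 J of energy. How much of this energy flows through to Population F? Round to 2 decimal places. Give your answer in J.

Population B: 504200 × 0.18 = 90756 J
Population C: 90756 × 0.2 = 18151.2 J
Population D: 18151.2 × 0.12 = 2178.144 J
Population E: 2178.144 × 0.16 = 348.50304 J
Population F: 348.50304 × 0.07 = 24.3952128 J

24.40 J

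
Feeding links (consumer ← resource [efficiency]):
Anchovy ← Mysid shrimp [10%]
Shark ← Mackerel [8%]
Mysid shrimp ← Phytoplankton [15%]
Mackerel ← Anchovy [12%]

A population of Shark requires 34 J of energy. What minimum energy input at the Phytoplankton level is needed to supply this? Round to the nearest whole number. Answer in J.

236111 J

Cumulative transfer efficiency: 0.15 × 0.1 × 0.12 × 0.08 = 0.000144
Phytoplankton energy = 34 / 0.000144 = 236111 J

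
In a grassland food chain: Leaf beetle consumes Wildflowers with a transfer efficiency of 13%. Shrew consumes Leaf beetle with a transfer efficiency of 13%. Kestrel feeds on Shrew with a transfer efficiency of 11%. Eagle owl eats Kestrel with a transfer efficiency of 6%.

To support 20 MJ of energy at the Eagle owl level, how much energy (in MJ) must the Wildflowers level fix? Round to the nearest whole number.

Cumulative transfer efficiency: 0.13 × 0.13 × 0.11 × 0.06 = 0.00011154
Wildflowers energy = 20 / 0.00011154 = 179308 MJ

179308 MJ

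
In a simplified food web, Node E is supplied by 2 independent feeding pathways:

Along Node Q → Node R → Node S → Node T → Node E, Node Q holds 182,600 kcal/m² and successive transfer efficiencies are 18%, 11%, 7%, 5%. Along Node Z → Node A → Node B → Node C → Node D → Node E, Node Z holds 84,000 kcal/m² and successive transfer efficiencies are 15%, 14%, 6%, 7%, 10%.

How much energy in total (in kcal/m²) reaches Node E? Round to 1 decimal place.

13.4 kcal/m²

Via Node Q: 182600 × 0.18 × 0.11 × 0.07 × 0.05 = 12.65418 kcal/m²
Via Node Z: 84000 × 0.15 × 0.14 × 0.06 × 0.07 × 0.1 = 0.74088 kcal/m²
Total at Node E: 12.65418 + 0.74088 = 13.39506 kcal/m²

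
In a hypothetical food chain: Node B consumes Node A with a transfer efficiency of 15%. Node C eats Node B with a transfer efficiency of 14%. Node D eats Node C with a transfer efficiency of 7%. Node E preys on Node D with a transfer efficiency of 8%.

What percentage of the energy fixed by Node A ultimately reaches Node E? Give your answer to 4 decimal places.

0.0118%

Product of link efficiencies: 0.15 × 0.14 × 0.07 × 0.08 = 0.0001176
As a percentage: 0.0001176 × 100 = 0.0118%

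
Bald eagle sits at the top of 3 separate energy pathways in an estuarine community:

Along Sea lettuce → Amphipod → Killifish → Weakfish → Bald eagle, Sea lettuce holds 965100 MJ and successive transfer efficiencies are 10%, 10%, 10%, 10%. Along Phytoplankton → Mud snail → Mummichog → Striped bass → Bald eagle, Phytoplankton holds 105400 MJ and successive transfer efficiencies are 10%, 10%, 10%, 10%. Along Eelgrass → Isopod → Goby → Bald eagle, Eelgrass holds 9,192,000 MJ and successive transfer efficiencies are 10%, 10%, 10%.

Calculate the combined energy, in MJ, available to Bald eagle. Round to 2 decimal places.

9299.05 MJ

Via Sea lettuce: 965100 × 0.1 × 0.1 × 0.1 × 0.1 = 96.51 MJ
Via Phytoplankton: 105400 × 0.1 × 0.1 × 0.1 × 0.1 = 10.54 MJ
Via Eelgrass: 9192000 × 0.1 × 0.1 × 0.1 = 9192 MJ
Total at Bald eagle: 96.51 + 10.54 + 9192 = 9299.05 MJ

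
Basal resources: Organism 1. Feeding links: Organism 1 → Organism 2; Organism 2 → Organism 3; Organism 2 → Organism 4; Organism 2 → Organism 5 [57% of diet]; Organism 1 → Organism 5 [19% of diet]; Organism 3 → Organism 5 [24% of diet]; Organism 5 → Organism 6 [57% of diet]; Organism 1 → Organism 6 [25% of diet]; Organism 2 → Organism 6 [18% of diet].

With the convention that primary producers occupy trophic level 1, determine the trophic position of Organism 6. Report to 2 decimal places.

3.35

Organism 2: 1 + 1 = 2
Organism 3: 1 + 2 = 3
Organism 4: 1 + 2 = 3
Organism 5: 1 + (0.57×2 + 0.19×1 + 0.24×3) = 3.05
Organism 6: 1 + (0.57×3.05 + 0.25×1 + 0.18×2) = 3.3485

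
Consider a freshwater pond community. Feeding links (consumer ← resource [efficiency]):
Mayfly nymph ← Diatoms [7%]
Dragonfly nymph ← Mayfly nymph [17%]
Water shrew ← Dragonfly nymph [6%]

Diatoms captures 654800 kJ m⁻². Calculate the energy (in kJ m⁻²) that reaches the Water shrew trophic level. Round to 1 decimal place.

467.5 kJ m⁻²

Mayfly nymph: 654800 × 0.07 = 45836 kJ m⁻²
Dragonfly nymph: 45836 × 0.17 = 7792.12 kJ m⁻²
Water shrew: 7792.12 × 0.06 = 467.5272 kJ m⁻²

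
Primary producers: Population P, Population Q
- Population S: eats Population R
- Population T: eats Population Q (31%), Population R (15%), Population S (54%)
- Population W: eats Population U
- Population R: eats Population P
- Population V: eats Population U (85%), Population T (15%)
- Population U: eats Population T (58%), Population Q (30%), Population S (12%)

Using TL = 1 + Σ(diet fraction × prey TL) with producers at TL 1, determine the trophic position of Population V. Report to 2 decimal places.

Population R: 1 + 1 = 2
Population S: 1 + 2 = 3
Population T: 1 + (0.31×1 + 0.15×2 + 0.54×3) = 3.23
Population U: 1 + (0.58×3.23 + 0.3×1 + 0.12×3) = 3.5334
Population V: 1 + (0.85×3.5334 + 0.15×3.23) = 4.48789
Population W: 1 + 3.5334 = 4.5334

4.49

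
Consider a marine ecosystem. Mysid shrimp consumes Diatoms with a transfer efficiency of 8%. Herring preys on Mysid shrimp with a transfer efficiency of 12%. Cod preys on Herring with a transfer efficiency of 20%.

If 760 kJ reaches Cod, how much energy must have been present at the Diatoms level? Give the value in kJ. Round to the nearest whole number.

395833 kJ

Cumulative transfer efficiency: 0.08 × 0.12 × 0.2 = 0.00192
Diatoms energy = 760 / 0.00192 = 395833 kJ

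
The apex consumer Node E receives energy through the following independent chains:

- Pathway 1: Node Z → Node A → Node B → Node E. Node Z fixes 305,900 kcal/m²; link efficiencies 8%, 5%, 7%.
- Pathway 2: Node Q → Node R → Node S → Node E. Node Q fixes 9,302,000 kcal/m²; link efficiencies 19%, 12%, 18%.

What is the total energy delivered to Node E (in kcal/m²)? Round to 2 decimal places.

38261.06 kcal/m²

Pathway 1: 305900 × 0.08 × 0.05 × 0.07 = 85.652 kcal/m²
Pathway 2: 9302000 × 0.19 × 0.12 × 0.18 = 38175.408 kcal/m²
Total at Node E: 85.652 + 38175.408 = 38261.06 kcal/m²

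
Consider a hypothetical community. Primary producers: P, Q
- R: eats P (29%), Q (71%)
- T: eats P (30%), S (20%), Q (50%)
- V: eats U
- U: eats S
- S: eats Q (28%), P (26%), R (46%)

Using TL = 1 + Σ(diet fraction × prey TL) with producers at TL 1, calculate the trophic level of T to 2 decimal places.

R: 1 + (0.29×1 + 0.71×1) = 2
S: 1 + (0.28×1 + 0.26×1 + 0.46×2) = 2.46
T: 1 + (0.3×1 + 0.2×2.46 + 0.5×1) = 2.292
U: 1 + 2.46 = 3.46
V: 1 + 3.46 = 4.46

2.29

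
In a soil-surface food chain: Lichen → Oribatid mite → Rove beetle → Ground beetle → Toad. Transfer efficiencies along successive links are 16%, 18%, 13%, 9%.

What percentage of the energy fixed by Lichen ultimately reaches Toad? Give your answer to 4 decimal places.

0.0337%

Product of link efficiencies: 0.16 × 0.18 × 0.13 × 0.09 = 0.00033696
As a percentage: 0.00033696 × 100 = 0.0337%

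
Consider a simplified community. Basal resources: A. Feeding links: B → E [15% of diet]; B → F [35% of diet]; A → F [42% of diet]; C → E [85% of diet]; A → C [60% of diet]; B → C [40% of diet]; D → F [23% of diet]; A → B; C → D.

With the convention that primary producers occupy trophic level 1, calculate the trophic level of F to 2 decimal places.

2.90

B: 1 + 1 = 2
C: 1 + (0.4×2 + 0.6×1) = 2.4
D: 1 + 2.4 = 3.4
E: 1 + (0.15×2 + 0.85×2.4) = 3.34
F: 1 + (0.23×3.4 + 0.35×2 + 0.42×1) = 2.902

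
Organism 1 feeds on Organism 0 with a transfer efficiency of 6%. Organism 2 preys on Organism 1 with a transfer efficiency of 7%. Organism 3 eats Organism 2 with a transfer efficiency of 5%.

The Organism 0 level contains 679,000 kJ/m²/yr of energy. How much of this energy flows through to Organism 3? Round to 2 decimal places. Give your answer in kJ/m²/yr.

Organism 1: 679000 × 0.06 = 40740 kJ/m²/yr
Organism 2: 40740 × 0.07 = 2851.8 kJ/m²/yr
Organism 3: 2851.8 × 0.05 = 142.59 kJ/m²/yr

142.59 kJ/m²/yr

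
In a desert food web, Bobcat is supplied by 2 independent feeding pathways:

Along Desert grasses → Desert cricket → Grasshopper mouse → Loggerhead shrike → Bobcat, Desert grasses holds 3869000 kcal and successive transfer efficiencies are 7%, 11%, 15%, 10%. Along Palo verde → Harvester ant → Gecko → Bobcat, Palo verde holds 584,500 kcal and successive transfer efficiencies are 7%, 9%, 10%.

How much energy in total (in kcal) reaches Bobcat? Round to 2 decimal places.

Via Desert grasses: 3869000 × 0.07 × 0.11 × 0.15 × 0.1 = 446.8695 kcal
Via Palo verde: 584500 × 0.07 × 0.09 × 0.1 = 368.235 kcal
Total at Bobcat: 446.8695 + 368.235 = 815.1045 kcal

815.10 kcal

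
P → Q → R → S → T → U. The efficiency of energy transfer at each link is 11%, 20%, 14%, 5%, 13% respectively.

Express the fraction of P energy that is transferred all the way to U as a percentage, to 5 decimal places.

0.00200%

Product of link efficiencies: 0.11 × 0.2 × 0.14 × 0.05 × 0.13 = 0.00002002
As a percentage: 0.00002002 × 100 = 0.00200%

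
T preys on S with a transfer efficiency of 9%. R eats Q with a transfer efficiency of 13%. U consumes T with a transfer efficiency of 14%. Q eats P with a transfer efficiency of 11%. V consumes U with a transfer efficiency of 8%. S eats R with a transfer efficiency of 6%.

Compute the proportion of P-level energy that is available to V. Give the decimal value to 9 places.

Product of link efficiencies: 0.11 × 0.13 × 0.06 × 0.09 × 0.14 × 0.08 = 0.000000864864

0.000000865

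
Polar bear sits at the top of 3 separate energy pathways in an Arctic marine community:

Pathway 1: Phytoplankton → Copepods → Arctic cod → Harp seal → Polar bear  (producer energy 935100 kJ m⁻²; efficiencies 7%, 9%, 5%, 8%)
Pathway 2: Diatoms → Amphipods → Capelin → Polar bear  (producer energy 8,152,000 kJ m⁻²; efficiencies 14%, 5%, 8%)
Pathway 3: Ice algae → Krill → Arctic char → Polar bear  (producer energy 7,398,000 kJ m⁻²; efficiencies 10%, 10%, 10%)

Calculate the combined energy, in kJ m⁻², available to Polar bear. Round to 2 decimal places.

11986.68 kJ m⁻²

Pathway 1: 935100 × 0.07 × 0.09 × 0.05 × 0.08 = 23.56452 kJ m⁻²
Pathway 2: 8152000 × 0.14 × 0.05 × 0.08 = 4565.12 kJ m⁻²
Pathway 3: 7398000 × 0.1 × 0.1 × 0.1 = 7398 kJ m⁻²
Total at Polar bear: 23.56452 + 4565.12 + 7398 = 11986.68452 kJ m⁻²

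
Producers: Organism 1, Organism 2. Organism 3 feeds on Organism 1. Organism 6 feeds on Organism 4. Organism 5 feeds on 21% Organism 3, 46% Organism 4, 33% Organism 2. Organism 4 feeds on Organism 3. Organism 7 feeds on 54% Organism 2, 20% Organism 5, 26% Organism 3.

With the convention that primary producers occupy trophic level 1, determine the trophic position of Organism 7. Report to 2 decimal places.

Organism 3: 1 + 1 = 2
Organism 4: 1 + 2 = 3
Organism 5: 1 + (0.21×2 + 0.46×3 + 0.33×1) = 3.13
Organism 6: 1 + 3 = 4
Organism 7: 1 + (0.54×1 + 0.2×3.13 + 0.26×2) = 2.686

2.69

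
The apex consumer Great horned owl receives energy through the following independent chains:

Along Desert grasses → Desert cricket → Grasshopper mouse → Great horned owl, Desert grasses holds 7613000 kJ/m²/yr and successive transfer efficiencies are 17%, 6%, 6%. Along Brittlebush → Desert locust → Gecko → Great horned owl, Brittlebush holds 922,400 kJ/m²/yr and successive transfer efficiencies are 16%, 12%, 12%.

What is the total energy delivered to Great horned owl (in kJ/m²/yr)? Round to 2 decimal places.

6784.37 kJ/m²/yr

Via Desert grasses: 7613000 × 0.17 × 0.06 × 0.06 = 4659.156 kJ/m²/yr
Via Brittlebush: 922400 × 0.16 × 0.12 × 0.12 = 2125.2096 kJ/m²/yr
Total at Great horned owl: 4659.156 + 2125.2096 = 6784.3656 kJ/m²/yr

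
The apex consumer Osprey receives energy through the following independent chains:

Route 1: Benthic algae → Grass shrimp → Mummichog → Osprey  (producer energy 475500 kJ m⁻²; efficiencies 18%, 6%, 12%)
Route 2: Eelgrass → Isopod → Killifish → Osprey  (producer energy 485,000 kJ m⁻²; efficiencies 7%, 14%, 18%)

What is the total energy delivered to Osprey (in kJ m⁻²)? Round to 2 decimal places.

1471.79 kJ m⁻²

Route 1: 475500 × 0.18 × 0.06 × 0.12 = 616.248 kJ m⁻²
Route 2: 485000 × 0.07 × 0.14 × 0.18 = 855.54 kJ m⁻²
Total at Osprey: 616.248 + 855.54 = 1471.788 kJ m⁻²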